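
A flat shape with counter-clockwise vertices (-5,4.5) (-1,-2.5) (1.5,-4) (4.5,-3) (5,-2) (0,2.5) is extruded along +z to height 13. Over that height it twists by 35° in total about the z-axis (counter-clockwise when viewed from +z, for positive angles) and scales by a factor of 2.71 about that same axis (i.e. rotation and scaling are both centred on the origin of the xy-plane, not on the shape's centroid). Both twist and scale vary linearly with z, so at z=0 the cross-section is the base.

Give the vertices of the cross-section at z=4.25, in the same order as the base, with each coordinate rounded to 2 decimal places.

Cross-section at z=4.25: (-9.03,5.33) (-0.75,-4.13) (3.53,-5.65) (7.80,-3.19) (8.26,-1.51) (-0.77,3.82)

t = z/height = 4.25/13 = 0.326923
s = 1 + (scale-1)·z/height = 1 + (2.71-1)·4.25/13 = 1.559038
θ = twist·z/height = 35°·4.25/13 = 11.4423° = 0.199706 rad
cos θ = 0.980125, sin θ = 0.198381 (intermediates below are computed at full precision and shown rounded to 5 d.p.)
v1: (-5,4.5) → rotate → (-5.79334,3.41866) → ×s → (-9.03204,5.32982) → (-9.03,5.33)
v2: (-1,-2.5) → rotate → (-0.48417,-2.64869) → ×s → (-0.75484,-4.12942) → (-0.75,-4.13)
v3: (1.5,-4) → rotate → (2.26371,-3.62293) → ×s → (3.52921,-5.64828) → (3.53,-5.65)
v4: (4.5,-3) → rotate → (5.00571,-2.04766) → ×s → (7.80409,-3.19238) → (7.80,-3.19)
v5: (5,-2) → rotate → (5.29739,-0.96834) → ×s → (8.25883,-1.50969) → (8.26,-1.51)
v6: (0,2.5) → rotate → (-0.49595,2.45031) → ×s → (-0.77321,3.82013) → (-0.77,3.82)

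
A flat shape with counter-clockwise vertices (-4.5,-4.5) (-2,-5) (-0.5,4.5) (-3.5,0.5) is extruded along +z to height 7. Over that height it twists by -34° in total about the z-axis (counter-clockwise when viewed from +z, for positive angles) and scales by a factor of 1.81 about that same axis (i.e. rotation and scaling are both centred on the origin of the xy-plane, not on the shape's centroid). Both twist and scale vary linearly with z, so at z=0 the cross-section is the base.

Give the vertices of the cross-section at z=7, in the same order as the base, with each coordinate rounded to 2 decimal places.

Cross-section at z=7: (-11.31,-2.20) (-8.06,-5.48) (3.80,7.26) (-4.75,4.29)

t = z/height = 7/7 = 1
s = 1 + (scale-1)·z/height = 1 + (1.81-1)·7/7 = 1.810000
θ = twist·z/height = -34°·7/7 = -34.0000° = -0.593412 rad
cos θ = 0.829038, sin θ = -0.559193 (intermediates below are computed at full precision and shown rounded to 5 d.p.)
v1: (-4.5,-4.5) → rotate → (-6.24704,-1.21430) → ×s → (-11.30714,-2.19788) → (-11.31,-2.20)
v2: (-2,-5) → rotate → (-4.45404,-3.02680) → ×s → (-8.06181,-5.47851) → (-8.06,-5.48)
v3: (-0.5,4.5) → rotate → (2.10185,4.01027) → ×s → (3.80435,7.25858) → (3.80,7.26)
v4: (-3.5,0.5) → rotate → (-2.62204,2.37169) → ×s → (-4.74588,4.29277) → (-4.75,4.29)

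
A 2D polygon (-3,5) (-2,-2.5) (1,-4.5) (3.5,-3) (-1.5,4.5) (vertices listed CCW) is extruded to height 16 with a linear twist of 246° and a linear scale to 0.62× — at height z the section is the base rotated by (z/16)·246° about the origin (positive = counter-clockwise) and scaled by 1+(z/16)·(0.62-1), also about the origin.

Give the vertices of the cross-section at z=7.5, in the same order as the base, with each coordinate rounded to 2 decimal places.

t = z/height = 7.5/16 = 0.46875
s = 1 + (scale-1)·z/height = 1 + (0.62-1)·7.5/16 = 0.821875
θ = twist·z/height = 246°·7.5/16 = 115.3125° = 2.012583 rad
cos θ = -0.427555, sin θ = 0.903989 (intermediates below are computed at full precision and shown rounded to 5 d.p.)
v1: (-3,5) → rotate → (-3.23728,-4.84974) → ×s → (-2.66064,-3.98588) → (-2.66,-3.99)
v2: (-2,-2.5) → rotate → (3.11508,-0.73909) → ×s → (2.56021,-0.60744) → (2.56,-0.61)
v3: (1,-4.5) → rotate → (3.64040,2.82799) → ×s → (2.99195,2.32425) → (2.99,2.32)
v4: (3.5,-3) → rotate → (1.21553,4.44663) → ×s → (0.99901,3.65457) → (1.00,3.65)
v5: (-1.5,4.5) → rotate → (-3.42662,-3.27998) → ×s → (-2.81625,-2.69574) → (-2.82,-2.70)

Cross-section at z=7.5: (-2.66,-3.99) (2.56,-0.61) (2.99,2.32) (1.00,3.65) (-2.82,-2.70)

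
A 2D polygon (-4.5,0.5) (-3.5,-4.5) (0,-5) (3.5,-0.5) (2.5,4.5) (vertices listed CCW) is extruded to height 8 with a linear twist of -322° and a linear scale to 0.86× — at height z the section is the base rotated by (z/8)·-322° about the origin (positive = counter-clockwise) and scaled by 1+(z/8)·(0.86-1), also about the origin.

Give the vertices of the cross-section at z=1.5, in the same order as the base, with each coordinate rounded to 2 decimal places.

Cross-section at z=1.5: (-1.74,4.05) (-5.49,0.80) (-4.23,-2.41) (1.26,-3.20) (5.01,0.05)

t = z/height = 1.5/8 = 0.1875
s = 1 + (scale-1)·z/height = 1 + (0.86-1)·1.5/8 = 0.973750
θ = twist·z/height = -322°·1.5/8 = -60.3750° = -1.053743 rad
cos θ = 0.494321, sin θ = -0.869279 (intermediates below are computed at full precision and shown rounded to 5 d.p.)
v1: (-4.5,0.5) → rotate → (-1.78981,4.15892) → ×s → (-1.74282,4.04975) → (-1.74,4.05)
v2: (-3.5,-4.5) → rotate → (-5.64188,0.81803) → ×s → (-5.49378,0.79656) → (-5.49,0.80)
v3: (0,-5) → rotate → (-4.34640,-2.47161) → ×s → (-4.23230,-2.40673) → (-4.23,-2.41)
v4: (3.5,-0.5) → rotate → (1.29548,-3.28964) → ×s → (1.26148,-3.20329) → (1.26,-3.20)
v5: (2.5,4.5) → rotate → (5.14756,0.05125) → ×s → (5.01244,0.04990) → (5.01,0.05)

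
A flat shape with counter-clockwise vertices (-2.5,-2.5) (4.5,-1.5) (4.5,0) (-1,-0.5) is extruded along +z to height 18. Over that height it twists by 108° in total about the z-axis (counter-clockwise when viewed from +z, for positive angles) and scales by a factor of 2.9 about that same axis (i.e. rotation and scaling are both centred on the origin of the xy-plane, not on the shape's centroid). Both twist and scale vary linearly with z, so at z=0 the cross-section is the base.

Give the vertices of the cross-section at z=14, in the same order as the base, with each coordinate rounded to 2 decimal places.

t = z/height = 14/18 = 0.777778
s = 1 + (scale-1)·z/height = 1 + (2.9-1)·14/18 = 2.477778
θ = twist·z/height = 108°·14/18 = 84.0000° = 1.466077 rad
cos θ = 0.104528, sin θ = 0.994522 (intermediates below are computed at full precision and shown rounded to 5 d.p.)
v1: (-2.5,-2.5) → rotate → (2.22498,-2.74763) → ×s → (5.51301,-6.80801) → (5.51,-6.81)
v2: (4.5,-1.5) → rotate → (1.96216,4.31856) → ×s → (4.86180,10.70042) → (4.86,10.70)
v3: (4.5,0) → rotate → (0.47038,4.47535) → ×s → (1.16549,11.08892) → (1.17,11.09)
v4: (-1,-0.5) → rotate → (0.39273,-1.04679) → ×s → (0.97310,-2.59370) → (0.97,-2.59)

Cross-section at z=14: (5.51,-6.81) (4.86,10.70) (1.17,11.09) (0.97,-2.59)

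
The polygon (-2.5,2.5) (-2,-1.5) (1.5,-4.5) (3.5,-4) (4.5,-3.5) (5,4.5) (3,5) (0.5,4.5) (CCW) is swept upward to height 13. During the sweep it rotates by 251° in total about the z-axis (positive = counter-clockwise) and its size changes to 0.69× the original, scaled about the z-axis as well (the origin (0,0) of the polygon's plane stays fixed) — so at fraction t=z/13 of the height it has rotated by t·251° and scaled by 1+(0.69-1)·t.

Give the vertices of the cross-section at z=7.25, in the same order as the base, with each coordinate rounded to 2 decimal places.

Cross-section at z=7.25: (0.25,-2.91) (2.06,-0.11) (1.44,3.65) (-0.09,4.40) (-0.99,4.61) (-5.56,-0.19) (-4.56,-1.57) (-2.71,-2.58)

t = z/height = 7.25/13 = 0.557692
s = 1 + (scale-1)·z/height = 1 + (0.69-1)·7.25/13 = 0.827115
θ = twist·z/height = 251°·7.25/13 = 139.9808° = 2.443125 rad
cos θ = -0.765829, sin θ = 0.643045 (intermediates below are computed at full precision and shown rounded to 5 d.p.)
v1: (-2.5,2.5) → rotate → (0.30696,-3.52218) → ×s → (0.25389,-2.91325) → (0.25,-2.91)
v2: (-2,-1.5) → rotate → (2.49622,-0.13735) → ×s → (2.06467,-0.11360) → (2.06,-0.11)
v3: (1.5,-4.5) → rotate → (1.74496,4.41080) → ×s → (1.44328,3.64824) → (1.44,3.65)
v4: (3.5,-4) → rotate → (-0.10822,5.31397) → ×s → (-0.08951,4.39527) → (-0.09,4.40)
v5: (4.5,-3.5) → rotate → (-1.19557,5.57410) → ×s → (-0.98888,4.61043) → (-0.99,4.61)
v6: (5,4.5) → rotate → (-6.72284,-0.23101) → ×s → (-5.56057,-0.19107) → (-5.56,-0.19)
v7: (3,5) → rotate → (-5.51271,-1.90001) → ×s → (-4.55965,-1.57153) → (-4.56,-1.57)
v8: (0.5,4.5) → rotate → (-3.27662,-3.12471) → ×s → (-2.71014,-2.58449) → (-2.71,-2.58)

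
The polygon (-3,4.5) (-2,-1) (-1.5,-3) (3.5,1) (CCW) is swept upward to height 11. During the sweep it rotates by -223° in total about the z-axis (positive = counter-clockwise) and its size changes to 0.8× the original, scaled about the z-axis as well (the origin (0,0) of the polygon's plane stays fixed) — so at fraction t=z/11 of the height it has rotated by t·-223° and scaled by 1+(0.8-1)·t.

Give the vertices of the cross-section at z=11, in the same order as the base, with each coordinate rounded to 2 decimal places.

Cross-section at z=11: (-0.70,-4.27) (1.72,-0.51) (2.51,0.94) (-2.59,1.32)

t = z/height = 11/11 = 1
s = 1 + (scale-1)·z/height = 1 + (0.8-1)·11/11 = 0.800000
θ = twist·z/height = -223°·11/11 = -223.0000° = -3.892084 rad
cos θ = -0.731354, sin θ = 0.681998 (intermediates below are computed at full precision and shown rounded to 5 d.p.)
v1: (-3,4.5) → rotate → (-0.87493,-5.33709) → ×s → (-0.69995,-4.26967) → (-0.70,-4.27)
v2: (-2,-1) → rotate → (2.14471,-0.63264) → ×s → (1.71576,-0.50611) → (1.72,-0.51)
v3: (-1.5,-3) → rotate → (3.14303,1.17106) → ×s → (2.51442,0.93685) → (2.51,0.94)
v4: (3.5,1) → rotate → (-3.24174,1.65564) → ×s → (-2.59339,1.32451) → (-2.59,1.32)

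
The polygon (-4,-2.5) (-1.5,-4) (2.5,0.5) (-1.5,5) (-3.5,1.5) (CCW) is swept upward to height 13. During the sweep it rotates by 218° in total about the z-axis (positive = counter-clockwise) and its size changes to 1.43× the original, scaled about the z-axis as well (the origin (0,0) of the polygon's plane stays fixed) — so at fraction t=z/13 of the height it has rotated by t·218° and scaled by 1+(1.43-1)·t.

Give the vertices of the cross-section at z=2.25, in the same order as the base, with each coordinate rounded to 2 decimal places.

t = z/height = 2.25/13 = 0.173077
s = 1 + (scale-1)·z/height = 1 + (1.43-1)·2.25/13 = 1.074423
θ = twist·z/height = 218°·2.25/13 = 37.7308° = 0.658526 rad
cos θ = 0.790895, sin θ = 0.611952 (intermediates below are computed at full precision and shown rounded to 5 d.p.)
v1: (-4,-2.5) → rotate → (-1.63370,-4.42504) → ×s → (-1.75529,-4.75437) → (-1.76,-4.75)
v2: (-1.5,-4) → rotate → (1.26146,-4.08151) → ×s → (1.35535,-4.38527) → (1.36,-4.39)
v3: (2.5,0.5) → rotate → (1.67126,1.92533) → ×s → (1.79564,2.06862) → (1.80,2.07)
v4: (-1.5,5) → rotate → (-4.24610,3.03655) → ×s → (-4.56211,3.26254) → (-4.56,3.26)
v5: (-3.5,1.5) → rotate → (-3.68606,-0.95549) → ×s → (-3.96039,-1.02660) → (-3.96,-1.03)

Cross-section at z=2.25: (-1.76,-4.75) (1.36,-4.39) (1.80,2.07) (-4.56,3.26) (-3.96,-1.03)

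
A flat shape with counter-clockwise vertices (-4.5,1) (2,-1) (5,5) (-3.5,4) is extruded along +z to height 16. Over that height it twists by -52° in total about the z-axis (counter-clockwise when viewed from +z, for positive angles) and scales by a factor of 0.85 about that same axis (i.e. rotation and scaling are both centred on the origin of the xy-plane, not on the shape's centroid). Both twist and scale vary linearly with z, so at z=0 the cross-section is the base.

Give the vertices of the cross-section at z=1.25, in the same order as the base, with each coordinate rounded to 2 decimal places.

t = z/height = 1.25/16 = 0.078125
s = 1 + (scale-1)·z/height = 1 + (0.85-1)·1.25/16 = 0.988281
θ = twist·z/height = -52°·1.25/16 = -4.0625° = -0.070904 rad
cos θ = 0.997487, sin θ = -0.070845 (intermediates below are computed at full precision and shown rounded to 5 d.p.)
v1: (-4.5,1) → rotate → (-4.41785,1.31629) → ×s → (-4.36608,1.30086) → (-4.37,1.30)
v2: (2,-1) → rotate → (1.92413,-1.13918) → ×s → (1.90158,-1.12583) → (1.90,-1.13)
v3: (5,5) → rotate → (5.34166,4.63321) → ×s → (5.27906,4.57892) → (5.28,4.58)
v4: (-3.5,4) → rotate → (-3.20783,4.23791) → ×s → (-3.17024,4.18824) → (-3.17,4.19)

Cross-section at z=1.25: (-4.37,1.30) (1.90,-1.13) (5.28,4.58) (-3.17,4.19)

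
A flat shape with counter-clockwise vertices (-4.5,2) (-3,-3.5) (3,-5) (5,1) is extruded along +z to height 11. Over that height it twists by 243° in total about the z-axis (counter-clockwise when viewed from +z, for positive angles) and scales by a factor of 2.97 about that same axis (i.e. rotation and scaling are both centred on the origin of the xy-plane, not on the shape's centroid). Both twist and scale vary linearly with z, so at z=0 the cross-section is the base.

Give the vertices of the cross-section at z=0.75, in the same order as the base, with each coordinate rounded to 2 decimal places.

Cross-section at z=0.75: (-5.54,0.72) (-2.13,-4.78) (4.88,-4.47) (5.11,2.70)

t = z/height = 0.75/11 = 0.0681818
s = 1 + (scale-1)·z/height = 1 + (2.97-1)·0.75/11 = 1.134318
θ = twist·z/height = 243°·0.75/11 = 16.5682° = 0.289169 rad
cos θ = 0.958481, sin θ = 0.285156 (intermediates below are computed at full precision and shown rounded to 5 d.p.)
v1: (-4.5,2) → rotate → (-4.88348,0.63376) → ×s → (-5.53942,0.71888) → (-5.54,0.72)
v2: (-3,-3.5) → rotate → (-1.87740,-4.21015) → ×s → (-2.12957,-4.77565) → (-2.13,-4.78)
v3: (3,-5) → rotate → (4.30122,-3.93694) → ×s → (4.87896,-4.46574) → (4.88,-4.47)
v4: (5,1) → rotate → (4.50725,2.38426) → ×s → (5.11265,2.70451) → (5.11,2.70)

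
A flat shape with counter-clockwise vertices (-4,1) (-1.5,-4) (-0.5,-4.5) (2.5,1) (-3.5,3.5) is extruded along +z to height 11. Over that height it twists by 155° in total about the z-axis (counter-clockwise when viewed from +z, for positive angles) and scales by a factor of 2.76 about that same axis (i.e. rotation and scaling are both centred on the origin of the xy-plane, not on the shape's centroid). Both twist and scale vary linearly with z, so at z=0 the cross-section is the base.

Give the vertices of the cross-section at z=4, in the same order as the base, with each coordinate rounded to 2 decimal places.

Cross-section at z=4: (-5.00,-4.55) (4.10,-5.68) (5.69,-4.77) (0.91,4.32) (-7.96,-1.60)

t = z/height = 4/11 = 0.363636
s = 1 + (scale-1)·z/height = 1 + (2.76-1)·4/11 = 1.640000
θ = twist·z/height = 155°·4/11 = 56.3636° = 0.983731 rad
cos θ = 0.553920, sin θ = 0.832570 (intermediates below are computed at full precision and shown rounded to 5 d.p.)
v1: (-4,1) → rotate → (-3.04825,-2.77636) → ×s → (-4.99913,-4.55323) → (-5.00,-4.55)
v2: (-1.5,-4) → rotate → (2.49940,-3.46454) → ×s → (4.09901,-5.68184) → (4.10,-5.68)
v3: (-0.5,-4.5) → rotate → (3.46960,-2.90893) → ×s → (5.69015,-4.77064) → (5.69,-4.77)
v4: (2.5,1) → rotate → (0.55223,2.63534) → ×s → (0.90566,4.32197) → (0.91,4.32)
v5: (-3.5,3.5) → rotate → (-4.85271,-0.97527) → ×s → (-7.95845,-1.59945) → (-7.96,-1.60)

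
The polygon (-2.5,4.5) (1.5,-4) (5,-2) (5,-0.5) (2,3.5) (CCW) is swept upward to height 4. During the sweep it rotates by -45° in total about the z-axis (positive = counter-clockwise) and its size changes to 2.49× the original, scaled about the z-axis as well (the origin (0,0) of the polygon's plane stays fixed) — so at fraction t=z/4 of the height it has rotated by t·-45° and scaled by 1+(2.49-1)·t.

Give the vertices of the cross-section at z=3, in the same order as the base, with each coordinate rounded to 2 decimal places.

Cross-section at z=3: (0.89,10.86) (-2.06,-8.81) (6.45,-9.40) (8.21,-6.76) (7.64,3.81)

t = z/height = 3/4 = 0.75
s = 1 + (scale-1)·z/height = 1 + (2.49-1)·3/4 = 2.117500
θ = twist·z/height = -45°·3/4 = -33.7500° = -0.589049 rad
cos θ = 0.831470, sin θ = -0.555570 (intermediates below are computed at full precision and shown rounded to 5 d.p.)
v1: (-2.5,4.5) → rotate → (0.42139,5.13054) → ×s → (0.89230,10.86392) → (0.89,10.86)
v2: (1.5,-4) → rotate → (-0.97508,-4.15923) → ×s → (-2.06472,-8.80718) → (-2.06,-8.81)
v3: (5,-2) → rotate → (3.04621,-4.44079) → ×s → (6.45034,-9.40337) → (6.45,-9.40)
v4: (5,-0.5) → rotate → (3.87956,-3.19359) → ×s → (8.21497,-6.76242) → (8.21,-6.76)
v5: (2,3.5) → rotate → (3.60744,1.79900) → ×s → (7.63874,3.80939) → (7.64,3.81)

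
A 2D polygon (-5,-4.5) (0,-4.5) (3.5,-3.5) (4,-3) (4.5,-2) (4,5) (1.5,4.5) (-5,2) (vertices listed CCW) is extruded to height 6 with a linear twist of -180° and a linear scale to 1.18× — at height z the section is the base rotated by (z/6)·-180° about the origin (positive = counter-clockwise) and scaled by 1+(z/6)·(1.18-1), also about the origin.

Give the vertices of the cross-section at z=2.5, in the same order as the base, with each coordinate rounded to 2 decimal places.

Cross-section at z=2.5: (-6.06,3.94) (-4.67,-1.25) (-2.66,-4.61) (-2.00,-4.99) (-0.82,-5.23) (6.30,-2.76) (5.09,-0.31) (0.69,5.75)

t = z/height = 2.5/6 = 0.416667
s = 1 + (scale-1)·z/height = 1 + (1.18-1)·2.5/6 = 1.075000
θ = twist·z/height = -180°·2.5/6 = -75.0000° = -1.308997 rad
cos θ = 0.258819, sin θ = -0.965926 (intermediates below are computed at full precision and shown rounded to 5 d.p.)
v1: (-5,-4.5) → rotate → (-5.64076,3.66494) → ×s → (-6.06382,3.93981) → (-6.06,3.94)
v2: (0,-4.5) → rotate → (-4.34667,-1.16469) → ×s → (-4.67267,-1.25204) → (-4.67,-1.25)
v3: (3.5,-3.5) → rotate → (-2.47487,-4.28661) → ×s → (-2.66049,-4.60810) → (-2.66,-4.61)
v4: (4,-3) → rotate → (-1.86250,-4.64016) → ×s → (-2.00219,-4.98817) → (-2.00,-4.99)
v5: (4.5,-2) → rotate → (-0.76717,-4.86430) → ×s → (-0.82470,-5.22913) → (-0.82,-5.23)
v6: (4,5) → rotate → (5.86491,-2.56961) → ×s → (6.30477,-2.76233) → (6.30,-2.76)
v7: (1.5,4.5) → rotate → (4.73489,-0.28420) → ×s → (5.09001,-0.30552) → (5.09,-0.31)
v8: (-5,2) → rotate → (0.63776,5.34727) → ×s → (0.68559,5.74831) → (0.69,5.75)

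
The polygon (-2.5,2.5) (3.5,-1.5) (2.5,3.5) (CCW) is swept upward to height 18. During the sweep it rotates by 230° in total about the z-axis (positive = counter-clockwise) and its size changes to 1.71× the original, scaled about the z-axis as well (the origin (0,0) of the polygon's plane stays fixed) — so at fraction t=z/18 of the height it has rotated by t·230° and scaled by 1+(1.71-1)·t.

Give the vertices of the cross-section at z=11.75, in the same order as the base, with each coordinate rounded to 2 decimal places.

t = z/height = 11.75/18 = 0.652778
s = 1 + (scale-1)·z/height = 1 + (1.71-1)·11.75/18 = 1.463472
θ = twist·z/height = 230°·11.75/18 = 150.1389° = 2.620418 rad
cos θ = -0.867235, sin θ = 0.497899 (intermediates below are computed at full precision and shown rounded to 5 d.p.)
v1: (-2.5,2.5) → rotate → (0.92334,-3.41284) → ×s → (1.35128,-4.99459) → (1.35,-4.99)
v2: (3.5,-1.5) → rotate → (-2.28847,3.04350) → ×s → (-3.34912,4.45408) → (-3.35,4.45)
v3: (2.5,3.5) → rotate → (-3.91073,-1.79057) → ×s → (-5.72325,-2.62046) → (-5.72,-2.62)

Cross-section at z=11.75: (1.35,-4.99) (-3.35,4.45) (-5.72,-2.62)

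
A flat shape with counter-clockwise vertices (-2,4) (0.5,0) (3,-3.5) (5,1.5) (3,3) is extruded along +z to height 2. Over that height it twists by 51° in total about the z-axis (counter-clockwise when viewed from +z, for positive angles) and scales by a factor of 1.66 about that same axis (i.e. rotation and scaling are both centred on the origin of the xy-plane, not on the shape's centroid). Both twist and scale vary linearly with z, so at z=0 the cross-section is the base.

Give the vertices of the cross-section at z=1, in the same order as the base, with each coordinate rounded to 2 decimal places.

t = z/height = 1/2 = 0.5
s = 1 + (scale-1)·z/height = 1 + (1.66-1)·1/2 = 1.330000
θ = twist·z/height = 51°·1/2 = 25.5000° = 0.445059 rad
cos θ = 0.902585, sin θ = 0.430511 (intermediates below are computed at full precision and shown rounded to 5 d.p.)
v1: (-2,4) → rotate → (-3.52721,2.74932) → ×s → (-4.69120,3.65659) → (-4.69,3.66)
v2: (0.5,0) → rotate → (0.45129,0.21526) → ×s → (0.60022,0.28629) → (0.60,0.29)
v3: (3,-3.5) → rotate → (4.21454,-1.86752) → ×s → (5.60534,-2.48380) → (5.61,-2.48)
v4: (5,1.5) → rotate → (3.86716,3.50643) → ×s → (5.14332,4.66356) → (5.14,4.66)
v5: (3,3) → rotate → (1.41622,3.99929) → ×s → (1.88358,5.31905) → (1.88,5.32)

Cross-section at z=1: (-4.69,3.66) (0.60,0.29) (5.61,-2.48) (5.14,4.66) (1.88,5.32)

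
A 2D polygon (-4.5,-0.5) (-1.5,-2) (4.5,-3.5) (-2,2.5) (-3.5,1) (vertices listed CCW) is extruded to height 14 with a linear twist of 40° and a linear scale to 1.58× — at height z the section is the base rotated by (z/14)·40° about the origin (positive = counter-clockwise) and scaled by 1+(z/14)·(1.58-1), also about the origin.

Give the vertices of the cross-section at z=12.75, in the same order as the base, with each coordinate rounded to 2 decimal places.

t = z/height = 12.75/14 = 0.910714
s = 1 + (scale-1)·z/height = 1 + (1.58-1)·12.75/14 = 1.528214
θ = twist·z/height = 40°·12.75/14 = 36.4286° = 0.635799 rad
cos θ = 0.804598, sin θ = 0.593820 (intermediates below are computed at full precision and shown rounded to 5 d.p.)
v1: (-4.5,-0.5) → rotate → (-3.32378,-3.07449) → ×s → (-5.07945,-4.69848) → (-5.08,-4.70)
v2: (-1.5,-2) → rotate → (-0.01926,-2.49993) → ×s → (-0.02943,-3.82042) → (-0.03,-3.82)
v3: (4.5,-3.5) → rotate → (5.69906,-0.14390) → ×s → (8.70939,-0.21991) → (8.71,-0.22)
v4: (-2,2.5) → rotate → (-3.09375,0.82385) → ×s → (-4.72791,1.25903) → (-4.73,1.26)
v5: (-3.5,1) → rotate → (-3.40991,-1.27377) → ×s → (-5.21108,-1.94660) → (-5.21,-1.95)

Cross-section at z=12.75: (-5.08,-4.70) (-0.03,-3.82) (8.71,-0.22) (-4.73,1.26) (-5.21,-1.95)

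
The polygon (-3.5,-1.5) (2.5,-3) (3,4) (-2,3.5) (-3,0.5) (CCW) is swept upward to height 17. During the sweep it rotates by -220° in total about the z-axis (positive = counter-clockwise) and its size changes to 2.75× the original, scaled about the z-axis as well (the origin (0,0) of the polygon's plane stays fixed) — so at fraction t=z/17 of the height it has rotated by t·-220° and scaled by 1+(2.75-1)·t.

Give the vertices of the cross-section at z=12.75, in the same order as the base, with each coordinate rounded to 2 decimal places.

Cross-section at z=12.75: (6.92,5.45) (-7.38,5.20) (-4.31,-10.73) (6.56,-6.62) (7.00,0.68)

t = z/height = 12.75/17 = 0.75
s = 1 + (scale-1)·z/height = 1 + (2.75-1)·12.75/17 = 2.312500
θ = twist·z/height = -220°·12.75/17 = -165.0000° = -2.879793 rad
cos θ = -0.965926, sin θ = -0.258819 (intermediates below are computed at full precision and shown rounded to 5 d.p.)
v1: (-3.5,-1.5) → rotate → (2.99251,2.35476) → ×s → (6.92018,5.44537) → (6.92,5.45)
v2: (2.5,-3) → rotate → (-3.19127,2.25073) → ×s → (-7.37982,5.20481) → (-7.38,5.20)
v3: (3,4) → rotate → (-1.86250,-4.64016) → ×s → (-4.30703,-10.73037) → (-4.31,-10.73)
v4: (-2,3.5) → rotate → (2.83772,-2.86310) → ×s → (6.56222,-6.62092) → (6.56,-6.62)
v5: (-3,0.5) → rotate → (3.02719,0.29349) → ×s → (7.00037,0.67871) → (7.00,0.68)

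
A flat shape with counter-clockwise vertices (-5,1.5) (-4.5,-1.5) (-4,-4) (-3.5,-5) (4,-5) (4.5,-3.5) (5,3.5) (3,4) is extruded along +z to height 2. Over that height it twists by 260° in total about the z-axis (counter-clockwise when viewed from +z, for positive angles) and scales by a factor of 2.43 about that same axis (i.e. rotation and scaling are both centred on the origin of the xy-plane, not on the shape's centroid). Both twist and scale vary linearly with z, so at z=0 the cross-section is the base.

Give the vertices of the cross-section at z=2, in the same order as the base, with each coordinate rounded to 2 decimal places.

Cross-section at z=2: (5.70,11.33) (-1.69,11.40) (-7.88,11.26) (-10.49,10.49) (-13.65,-7.46) (-10.27,-9.29) (6.27,-13.44) (8.31,-8.87)

t = z/height = 2/2 = 1
s = 1 + (scale-1)·z/height = 1 + (2.43-1)·2/2 = 2.430000
θ = twist·z/height = 260°·2/2 = 260.0000° = 4.537856 rad
cos θ = -0.173648, sin θ = -0.984808 (intermediates below are computed at full precision and shown rounded to 5 d.p.)
v1: (-5,1.5) → rotate → (2.34545,4.66357) → ×s → (5.69945,11.33247) → (5.70,11.33)
v2: (-4.5,-1.5) → rotate → (-0.69579,4.69211) → ×s → (-1.69078,11.40182) → (-1.69,11.40)
v3: (-4,-4) → rotate → (-3.24464,4.63382) → ×s → (-7.88447,11.26019) → (-7.88,11.26)
v4: (-3.5,-5) → rotate → (-4.31627,4.31507) → ×s → (-10.48854,10.48562) → (-10.49,10.49)
v5: (4,-5) → rotate → (-5.61863,-3.07099) → ×s → (-13.65327,-7.46251) → (-13.65,-7.46)
v6: (4.5,-3.5) → rotate → (-4.22824,-3.82387) → ×s → (-10.27463,-9.29200) → (-10.27,-9.29)
v7: (5,3.5) → rotate → (2.57859,-5.53181) → ×s → (6.26596,-13.44229) → (6.27,-13.44)
v8: (3,4) → rotate → (3.41829,-3.64902) → ×s → (8.30644,-8.86711) → (8.31,-8.87)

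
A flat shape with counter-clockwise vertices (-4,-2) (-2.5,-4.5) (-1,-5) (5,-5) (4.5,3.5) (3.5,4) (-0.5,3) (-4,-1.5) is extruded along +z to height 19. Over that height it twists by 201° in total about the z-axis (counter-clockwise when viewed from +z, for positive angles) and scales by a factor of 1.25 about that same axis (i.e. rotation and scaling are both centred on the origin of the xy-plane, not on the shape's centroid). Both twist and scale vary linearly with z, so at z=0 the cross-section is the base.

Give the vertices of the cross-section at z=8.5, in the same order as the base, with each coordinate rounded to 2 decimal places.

t = z/height = 8.5/19 = 0.447368
s = 1 + (scale-1)·z/height = 1 + (1.25-1)·8.5/19 = 1.111842
θ = twist·z/height = 201°·8.5/19 = 89.9211° = 1.569418 rad
cos θ = 0.001378, sin θ = 0.999999 (intermediates below are computed at full precision and shown rounded to 5 d.p.)
v1: (-4,-2) → rotate → (1.99449,-4.00275) → ×s → (2.21755,-4.45043) → (2.22,-4.45)
v2: (-2.5,-4.5) → rotate → (4.49655,-2.50620) → ×s → (4.99945,-2.78650) → (5.00,-2.79)
v3: (-1,-5) → rotate → (4.99862,-1.00689) → ×s → (5.55767,-1.11950) → (5.56,-1.12)
v4: (5,-5) → rotate → (5.00688,4.99311) → ×s → (5.56687,5.55155) → (5.57,5.55)
v5: (4.5,3.5) → rotate → (-3.49380,4.50482) → ×s → (-3.88455,5.00865) → (-3.88,5.01)
v6: (3.5,4) → rotate → (-3.99517,3.50551) → ×s → (-4.44200,3.89757) → (-4.44,3.90)
v7: (-0.5,3) → rotate → (-3.00069,-0.49587) → ×s → (-3.33629,-0.55132) → (-3.34,-0.55)
v8: (-4,-1.5) → rotate → (1.49449,-4.00206) → ×s → (1.66163,-4.44966) → (1.66,-4.45)

Cross-section at z=8.5: (2.22,-4.45) (5.00,-2.79) (5.56,-1.12) (5.57,5.55) (-3.88,5.01) (-4.44,3.90) (-3.34,-0.55) (1.66,-4.45)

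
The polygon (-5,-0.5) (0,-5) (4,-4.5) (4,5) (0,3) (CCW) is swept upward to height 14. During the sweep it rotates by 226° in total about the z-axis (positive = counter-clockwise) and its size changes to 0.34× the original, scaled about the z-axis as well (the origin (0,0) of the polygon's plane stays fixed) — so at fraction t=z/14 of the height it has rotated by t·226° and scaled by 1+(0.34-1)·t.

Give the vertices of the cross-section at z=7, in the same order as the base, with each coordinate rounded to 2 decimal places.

Cross-section at z=7: (1.62,-2.95) (3.08,1.31) (1.73,3.65) (-4.13,1.16) (-1.85,-0.79)

t = z/height = 7/14 = 0.5
s = 1 + (scale-1)·z/height = 1 + (0.34-1)·7/14 = 0.670000
θ = twist·z/height = 226°·7/14 = 113.0000° = 1.972222 rad
cos θ = -0.390731, sin θ = 0.920505 (intermediates below are computed at full precision and shown rounded to 5 d.p.)
v1: (-5,-0.5) → rotate → (2.41391,-4.40716) → ×s → (1.61732,-2.95280) → (1.62,-2.95)
v2: (0,-5) → rotate → (4.60252,1.95366) → ×s → (3.08369,1.30895) → (3.08,1.31)
v3: (4,-4.5) → rotate → (2.57935,5.44031) → ×s → (1.72816,3.64501) → (1.73,3.65)
v4: (4,5) → rotate → (-6.16545,1.72836) → ×s → (-4.13085,1.15800) → (-4.13,1.16)
v5: (0,3) → rotate → (-2.76151,-1.17219) → ×s → (-1.85021,-0.78537) → (-1.85,-0.79)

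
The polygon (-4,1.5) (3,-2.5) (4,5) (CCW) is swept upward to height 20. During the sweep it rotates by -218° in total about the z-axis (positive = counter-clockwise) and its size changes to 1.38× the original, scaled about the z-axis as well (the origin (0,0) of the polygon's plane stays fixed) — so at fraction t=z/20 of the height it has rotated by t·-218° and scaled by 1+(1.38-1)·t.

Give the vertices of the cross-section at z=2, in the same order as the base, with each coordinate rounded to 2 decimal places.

t = z/height = 2/20 = 0.1
s = 1 + (scale-1)·z/height = 1 + (1.38-1)·2/20 = 1.038000
θ = twist·z/height = -218°·2/20 = -21.8000° = -0.380482 rad
cos θ = 0.928486, sin θ = -0.371368 (intermediates below are computed at full precision and shown rounded to 5 d.p.)
v1: (-4,1.5) → rotate → (-3.15689,2.87820) → ×s → (-3.27685,2.98757) → (-3.28,2.99)
v2: (3,-2.5) → rotate → (1.85704,-3.43532) → ×s → (1.92761,-3.56586) → (1.93,-3.57)
v3: (4,5) → rotate → (5.57078,3.15696) → ×s → (5.78247,3.27692) → (5.78,3.28)

Cross-section at z=2: (-3.28,2.99) (1.93,-3.57) (5.78,3.28)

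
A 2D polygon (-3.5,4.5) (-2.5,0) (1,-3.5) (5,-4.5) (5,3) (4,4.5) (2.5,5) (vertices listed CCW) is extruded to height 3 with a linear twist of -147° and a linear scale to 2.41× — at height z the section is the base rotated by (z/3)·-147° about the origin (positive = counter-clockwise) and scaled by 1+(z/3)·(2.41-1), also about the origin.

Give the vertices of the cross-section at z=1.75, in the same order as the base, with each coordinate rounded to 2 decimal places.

Cross-section at z=1.75: (7.71,6.97) (-0.34,4.54) (-6.23,-2.29) (-7.50,-9.70) (6.13,-8.68) (8.72,-6.66) (9.43,-3.87)

t = z/height = 1.75/3 = 0.583333
s = 1 + (scale-1)·z/height = 1 + (2.41-1)·1.75/3 = 1.822500
θ = twist·z/height = -147°·1.75/3 = -85.7500° = -1.496620 rad
cos θ = 0.074108, sin θ = -0.997250 (intermediates below are computed at full precision and shown rounded to 5 d.p.)
v1: (-3.5,4.5) → rotate → (4.22825,3.82386) → ×s → (7.70598,6.96899) → (7.71,6.97)
v2: (-2.5,0) → rotate → (-0.18527,2.49313) → ×s → (-0.33766,4.54372) → (-0.34,4.54)
v3: (1,-3.5) → rotate → (-3.41627,-1.25663) → ×s → (-6.22615,-2.29021) → (-6.23,-2.29)
v4: (5,-4.5) → rotate → (-4.11708,-5.31974) → ×s → (-7.50338,-9.69522) → (-7.50,-9.70)
v5: (5,3) → rotate → (3.36229,-4.76393) → ×s → (6.12778,-8.68225) → (6.13,-8.68)
v6: (4,4.5) → rotate → (4.78406,-3.65551) → ×s → (8.71895,-6.66217) → (8.72,-6.66)
v7: (2.5,5) → rotate → (5.17152,-2.12258) → ×s → (9.42510,-3.86841) → (9.43,-3.87)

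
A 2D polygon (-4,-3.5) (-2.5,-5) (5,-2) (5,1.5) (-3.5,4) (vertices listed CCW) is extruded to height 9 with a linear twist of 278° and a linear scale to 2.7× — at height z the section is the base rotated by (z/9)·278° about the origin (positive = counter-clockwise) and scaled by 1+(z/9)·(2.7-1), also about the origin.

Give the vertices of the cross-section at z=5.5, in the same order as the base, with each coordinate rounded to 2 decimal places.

t = z/height = 5.5/9 = 0.611111
s = 1 + (scale-1)·z/height = 1 + (2.7-1)·5.5/9 = 2.038889
θ = twist·z/height = 278°·5.5/9 = 169.8889° = 2.965120 rad
cos θ = -0.984469, sin θ = 0.175558 (intermediates below are computed at full precision and shown rounded to 5 d.p.)
v1: (-4,-3.5) → rotate → (4.55233,2.74341) → ×s → (9.28169,5.59351) → (9.28,5.59)
v2: (-2.5,-5) → rotate → (3.33896,4.48345) → ×s → (6.80777,9.14126) → (6.81,9.14)
v3: (5,-2) → rotate → (-4.57123,2.84673) → ×s → (-9.32023,5.80416) → (-9.32,5.80)
v4: (5,1.5) → rotate → (-5.18568,-0.59892) → ×s → (-10.57303,-1.22112) → (-10.57,-1.22)
v5: (-3.5,4) → rotate → (2.74341,-4.55233) → ×s → (5.59351,-9.28169) → (5.59,-9.28)

Cross-section at z=5.5: (9.28,5.59) (6.81,9.14) (-9.32,5.80) (-10.57,-1.22) (5.59,-9.28)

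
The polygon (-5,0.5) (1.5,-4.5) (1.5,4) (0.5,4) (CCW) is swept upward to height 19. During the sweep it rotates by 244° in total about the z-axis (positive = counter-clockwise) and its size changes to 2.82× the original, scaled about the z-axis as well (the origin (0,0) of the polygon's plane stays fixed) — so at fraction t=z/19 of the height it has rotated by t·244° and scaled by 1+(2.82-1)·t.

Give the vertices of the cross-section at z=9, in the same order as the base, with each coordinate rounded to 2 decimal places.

t = z/height = 9/19 = 0.473684
s = 1 + (scale-1)·z/height = 1 + (2.82-1)·9/19 = 1.862105
θ = twist·z/height = 244°·9/19 = 115.5789° = 2.017233 rad
cos θ = -0.431754, sin θ = 0.901991 (intermediates below are computed at full precision and shown rounded to 5 d.p.)
v1: (-5,0.5) → rotate → (1.70778,-4.72583) → ×s → (3.18006,-8.80000) → (3.18,-8.80)
v2: (1.5,-4.5) → rotate → (3.41133,3.29588) → ×s → (6.35225,6.13728) → (6.35,6.14)
v3: (1.5,4) → rotate → (-4.25560,-0.37403) → ×s → (-7.92437,-0.69648) → (-7.92,-0.70)
v4: (0.5,4) → rotate → (-3.82384,-1.27602) → ×s → (-7.12040,-2.37609) → (-7.12,-2.38)

Cross-section at z=9: (3.18,-8.80) (6.35,6.14) (-7.92,-0.70) (-7.12,-2.38)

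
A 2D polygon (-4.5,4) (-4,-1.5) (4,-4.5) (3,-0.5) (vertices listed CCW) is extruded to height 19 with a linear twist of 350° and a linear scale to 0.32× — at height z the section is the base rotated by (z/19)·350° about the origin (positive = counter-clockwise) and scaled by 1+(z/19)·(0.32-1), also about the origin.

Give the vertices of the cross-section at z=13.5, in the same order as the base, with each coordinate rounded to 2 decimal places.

t = z/height = 13.5/19 = 0.710526
s = 1 + (scale-1)·z/height = 1 + (0.32-1)·13.5/19 = 0.516842
θ = twist·z/height = 350°·13.5/19 = 248.6842° = 4.340358 rad
cos θ = -0.363508, sin θ = -0.931591 (intermediates below are computed at full precision and shown rounded to 5 d.p.)
v1: (-4.5,4) → rotate → (5.36215,2.73813) → ×s → (2.77139,1.41518) → (2.77,1.42)
v2: (-4,-1.5) → rotate → (0.05665,4.27163) → ×s → (0.02928,2.20776) → (0.03,2.21)
v3: (4,-4.5) → rotate → (-5.64619,-2.09058) → ×s → (-2.91819,-1.08050) → (-2.92,-1.08)
v4: (3,-0.5) → rotate → (-1.55632,-2.61302) → ×s → (-0.80437,-1.35052) → (-0.80,-1.35)

Cross-section at z=13.5: (2.77,1.42) (0.03,2.21) (-2.92,-1.08) (-0.80,-1.35)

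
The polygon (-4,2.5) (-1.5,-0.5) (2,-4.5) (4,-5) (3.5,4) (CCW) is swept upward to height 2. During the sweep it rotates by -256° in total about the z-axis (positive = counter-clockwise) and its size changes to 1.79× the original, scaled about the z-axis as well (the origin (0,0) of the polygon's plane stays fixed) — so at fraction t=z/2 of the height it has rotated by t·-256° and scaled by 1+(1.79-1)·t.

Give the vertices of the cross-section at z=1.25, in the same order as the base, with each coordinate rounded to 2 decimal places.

Cross-section at z=1.25: (6.89,-1.47) (1.85,1.47) (-5.11,5.29) (-8.17,4.97) (-2.87,-7.40)

t = z/height = 1.25/2 = 0.625
s = 1 + (scale-1)·z/height = 1 + (1.79-1)·1.25/2 = 1.493750
θ = twist·z/height = -256°·1.25/2 = -160.0000° = -2.792527 rad
cos θ = -0.939693, sin θ = -0.342020 (intermediates below are computed at full precision and shown rounded to 5 d.p.)
v1: (-4,2.5) → rotate → (4.61382,-0.98115) → ×s → (6.89189,-1.46559) → (6.89,-1.47)
v2: (-1.5,-0.5) → rotate → (1.23853,0.98288) → ×s → (1.85005,1.46817) → (1.85,1.47)
v3: (2,-4.5) → rotate → (-3.41848,3.54458) → ×s → (-5.10635,5.29471) → (-5.11,5.29)
v4: (4,-5) → rotate → (-5.46887,3.33038) → ×s → (-8.16913,4.97476) → (-8.17,4.97)
v5: (3.5,4) → rotate → (-1.92084,-4.95584) → ×s → (-2.86926,-7.40279) → (-2.87,-7.40)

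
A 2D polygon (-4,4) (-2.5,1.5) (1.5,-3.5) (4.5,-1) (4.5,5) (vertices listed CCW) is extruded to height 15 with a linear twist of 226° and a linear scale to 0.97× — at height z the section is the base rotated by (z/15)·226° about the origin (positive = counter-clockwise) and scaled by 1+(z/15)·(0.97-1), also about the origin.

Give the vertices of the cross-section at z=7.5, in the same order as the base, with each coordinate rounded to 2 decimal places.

Cross-section at z=7.5: (-2.09,-5.17) (-0.40,-2.84) (2.60,2.71) (-0.83,4.47) (-6.27,2.16)

t = z/height = 7.5/15 = 0.5
s = 1 + (scale-1)·z/height = 1 + (0.97-1)·7.5/15 = 0.985000
θ = twist·z/height = 226°·7.5/15 = 113.0000° = 1.972222 rad
cos θ = -0.390731, sin θ = 0.920505 (intermediates below are computed at full precision and shown rounded to 5 d.p.)
v1: (-4,4) → rotate → (-2.11909,-5.24494) → ×s → (-2.08731,-5.16627) → (-2.09,-5.17)
v2: (-2.5,1.5) → rotate → (-0.40393,-2.88736) → ×s → (-0.39787,-2.84405) → (-0.40,-2.84)
v3: (1.5,-3.5) → rotate → (2.63567,2.74832) → ×s → (2.59614,2.70709) → (2.60,2.71)
v4: (4.5,-1) → rotate → (-0.83779,4.53300) → ×s → (-0.82522,4.46501) → (-0.83,4.47)
v5: (4.5,5) → rotate → (-6.36081,2.18862) → ×s → (-6.26540,2.15579) → (-6.27,2.16)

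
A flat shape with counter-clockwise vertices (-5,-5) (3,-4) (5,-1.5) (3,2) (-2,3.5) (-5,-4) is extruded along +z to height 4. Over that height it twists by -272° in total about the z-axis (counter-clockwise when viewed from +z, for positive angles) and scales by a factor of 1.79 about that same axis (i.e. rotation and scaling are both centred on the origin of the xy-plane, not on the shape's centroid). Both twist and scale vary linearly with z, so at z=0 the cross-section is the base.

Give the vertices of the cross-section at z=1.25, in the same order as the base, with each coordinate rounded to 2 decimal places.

Cross-section at z=1.25: (-6.75,5.67) (-4.64,-4.16) (-1.32,-6.37) (2.81,-3.51) (4.13,2.86) (-5.51,5.78)

t = z/height = 1.25/4 = 0.3125
s = 1 + (scale-1)·z/height = 1 + (1.79-1)·1.25/4 = 1.246875
θ = twist·z/height = -272°·1.25/4 = -85.0000° = -1.483530 rad
cos θ = 0.087156, sin θ = -0.996195 (intermediates below are computed at full precision and shown rounded to 5 d.p.)
v1: (-5,-5) → rotate → (-5.41675,4.54519) → ×s → (-6.75401,5.66729) → (-6.75,5.67)
v2: (3,-4) → rotate → (-3.72331,-3.33721) → ×s → (-4.64250,-4.16108) → (-4.64,-4.16)
v3: (5,-1.5) → rotate → (-1.05851,-5.11171) → ×s → (-1.31983,-6.37366) → (-1.32,-6.37)
v4: (3,2) → rotate → (2.25386,-2.81427) → ×s → (2.81028,-3.50905) → (2.81,-3.51)
v5: (-2,3.5) → rotate → (3.31237,2.29743) → ×s → (4.13011,2.86461) → (4.13,2.86)
v6: (-5,-4) → rotate → (-4.42056,4.63235) → ×s → (-5.51188,5.77596) → (-5.51,5.78)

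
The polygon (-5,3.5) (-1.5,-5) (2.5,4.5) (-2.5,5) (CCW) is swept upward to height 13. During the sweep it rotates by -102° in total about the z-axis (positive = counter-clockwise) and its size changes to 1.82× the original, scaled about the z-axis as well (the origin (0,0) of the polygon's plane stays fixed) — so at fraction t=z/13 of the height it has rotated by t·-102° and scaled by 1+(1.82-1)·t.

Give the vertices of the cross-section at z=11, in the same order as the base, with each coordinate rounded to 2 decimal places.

t = z/height = 11/13 = 0.846154
s = 1 + (scale-1)·z/height = 1 + (1.82-1)·11/13 = 1.693846
θ = twist·z/height = -102°·11/13 = -86.3077° = -1.506353 rad
cos θ = 0.064398, sin θ = -0.997924 (intermediates below are computed at full precision and shown rounded to 5 d.p.)
v1: (-5,3.5) → rotate → (3.17074,5.21502) → ×s → (5.37075,8.83343) → (5.37,8.83)
v2: (-1.5,-5) → rotate → (-5.08622,1.17489) → ×s → (-8.61527,1.99009) → (-8.62,1.99)
v3: (2.5,4.5) → rotate → (4.65166,-2.20502) → ×s → (7.87919,-3.73496) → (7.88,-3.73)
v4: (-2.5,5) → rotate → (4.82863,2.81680) → ×s → (8.17895,4.77123) → (8.18,4.77)

Cross-section at z=11: (5.37,8.83) (-8.62,1.99) (7.88,-3.73) (8.18,4.77)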